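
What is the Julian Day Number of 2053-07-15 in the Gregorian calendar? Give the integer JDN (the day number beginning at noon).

JDN 2400001 is 17 November 1858 CE (Gregorian), MJD 0; the target day is +71098 days from there, so JDN = 2471099.

2471099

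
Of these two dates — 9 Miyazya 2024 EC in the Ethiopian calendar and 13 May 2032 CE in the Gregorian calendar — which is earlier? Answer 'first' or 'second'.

first

First date → JDN 2463340; second date → JDN 2463366.
JDN 2463340 < JDN 2463366, so the first date is earlier.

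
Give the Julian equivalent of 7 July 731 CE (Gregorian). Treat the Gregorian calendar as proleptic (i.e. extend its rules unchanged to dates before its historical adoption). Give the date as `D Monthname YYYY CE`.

3 July 731 CE

The Julian–Gregorian offset here is 4 days (Julian trailing).
7 July 731 Gregorian − 4 days → 3 July 731 Julian.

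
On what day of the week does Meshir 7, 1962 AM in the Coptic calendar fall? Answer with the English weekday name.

Equivalently 16 February 2246 Gregorian, JDN 2541441.
2541441 ≡ 0 (mod 7); counting from Monday = 0 gives Monday.

Monday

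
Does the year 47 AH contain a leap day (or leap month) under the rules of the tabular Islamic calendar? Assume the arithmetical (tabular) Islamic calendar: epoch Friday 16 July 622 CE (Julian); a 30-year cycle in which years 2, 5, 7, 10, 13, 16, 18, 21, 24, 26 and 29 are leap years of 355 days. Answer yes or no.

Year 47 AH is year 17 of its 30-year cycle; leap positions are 2, 5, 7, 10, 13, 16, 18, 21, 24, 26, 29, so it is a common year (354 days).

no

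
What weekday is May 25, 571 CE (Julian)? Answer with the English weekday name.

Equivalently 27 May 571 Gregorian, JDN 1929760.
JDN 1929760 mod 7 = 0, and JDN 0 was a Monday, so this is a Monday.

Monday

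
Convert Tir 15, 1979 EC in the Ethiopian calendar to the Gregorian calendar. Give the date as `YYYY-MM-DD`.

Julian Day Number of the source date = 2446819.
Converting JDN 2446819 to the Gregorian calendar gives 23 January 1987 CE.

1987-01-23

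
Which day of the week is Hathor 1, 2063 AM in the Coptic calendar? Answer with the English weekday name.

Wednesday

In the Gregorian calendar this is 13 November 2346 (JDN 2578235).
Since JDN mod 7 = 2 (0 = Monday), the day is Wednesday.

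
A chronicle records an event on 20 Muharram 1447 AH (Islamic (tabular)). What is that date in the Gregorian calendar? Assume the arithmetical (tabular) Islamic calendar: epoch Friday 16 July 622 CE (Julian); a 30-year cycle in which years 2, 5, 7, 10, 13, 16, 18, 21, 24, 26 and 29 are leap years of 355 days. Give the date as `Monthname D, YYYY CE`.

July 16, 2025 CE

Julian Day Number of the source date = 2460873.
Converting JDN 2460873 to the Gregorian calendar gives 16 July 2025 CE.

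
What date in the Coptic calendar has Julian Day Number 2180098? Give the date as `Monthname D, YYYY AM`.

Paopi 16, 973 AM

JDN 2180098 is 20 October 1256 in the proleptic Gregorian calendar.
In the Coptic calendar that day is Paopi 16, 973 AM.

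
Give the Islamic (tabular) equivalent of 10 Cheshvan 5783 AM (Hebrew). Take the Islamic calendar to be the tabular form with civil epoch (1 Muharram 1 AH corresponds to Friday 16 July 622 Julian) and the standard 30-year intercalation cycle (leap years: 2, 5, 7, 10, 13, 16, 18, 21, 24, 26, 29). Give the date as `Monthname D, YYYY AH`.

Rabi' al-Thani 9, 1444 AH

Both dates share Julian Day Number 2459888; in the tabular Islamic calendar that is 9 Rabi' al-Thani 1444 AH.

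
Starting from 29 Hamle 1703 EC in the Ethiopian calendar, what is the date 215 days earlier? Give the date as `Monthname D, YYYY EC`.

JDN of 29 Hamle 1703 EC = 2346204.
2346204 − 215 = 2345989.
JDN 2345989 in the Ethiopian calendar is Tahsas 24, 1703 EC.

Tahsas 24, 1703 EC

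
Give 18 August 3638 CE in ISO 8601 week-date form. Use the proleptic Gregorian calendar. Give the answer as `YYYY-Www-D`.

The weekday is Wednesday (ISO weekday 3).
That Wednesday belongs to ISO week 33 of ISO year 3638.

3638-W33-3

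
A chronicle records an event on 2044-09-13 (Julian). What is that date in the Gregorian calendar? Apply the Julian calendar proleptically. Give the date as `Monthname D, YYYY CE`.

For dates in this range the Gregorian date is 13 days ahead of the Julian.
13 September 2044 Julian + 13 days → 26 September 2044 Gregorian.

September 26, 2044 CE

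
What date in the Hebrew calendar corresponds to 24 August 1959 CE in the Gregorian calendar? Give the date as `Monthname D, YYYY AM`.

Julian Day Number of the source date = 2436805.
Converting JDN 2436805 to the Hebrew calendar gives 20 Av 5719 AM.

Av 20, 5719 AM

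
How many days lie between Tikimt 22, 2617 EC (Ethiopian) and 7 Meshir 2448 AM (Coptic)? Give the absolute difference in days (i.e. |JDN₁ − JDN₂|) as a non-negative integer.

First date → JDN 2679766; second date → JDN 2718953.
The interval is |2679766 − 2718953| = 39187 days.

39187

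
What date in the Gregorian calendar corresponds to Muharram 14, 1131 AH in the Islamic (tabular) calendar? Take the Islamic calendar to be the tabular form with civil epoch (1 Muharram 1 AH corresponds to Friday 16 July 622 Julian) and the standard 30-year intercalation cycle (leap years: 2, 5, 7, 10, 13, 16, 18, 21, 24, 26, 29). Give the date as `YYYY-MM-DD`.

Julian Day Number of the source date = 2348887.
Converting JDN 2348887 to the Gregorian calendar gives 7 December 1718 CE.

1718-12-07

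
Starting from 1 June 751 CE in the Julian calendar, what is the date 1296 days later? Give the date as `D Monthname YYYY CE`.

The starting date is JDN 1995512; 1995512 + 1296 = 1996808.
JDN 1996808 corresponds to 18 December 754 CE.

18 December 754 CE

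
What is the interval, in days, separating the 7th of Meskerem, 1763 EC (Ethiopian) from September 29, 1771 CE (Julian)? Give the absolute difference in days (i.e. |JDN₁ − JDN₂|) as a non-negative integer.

390

JDN of the first date = 2367797.
JDN of the second date = 2368187.
|2368187 − 2367797| = 390.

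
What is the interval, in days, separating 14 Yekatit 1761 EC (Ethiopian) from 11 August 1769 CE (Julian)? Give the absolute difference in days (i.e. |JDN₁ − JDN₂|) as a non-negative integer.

184

First date → JDN 2367224; second date → JDN 2367408.
The interval is |2367224 − 2367408| = 184 days.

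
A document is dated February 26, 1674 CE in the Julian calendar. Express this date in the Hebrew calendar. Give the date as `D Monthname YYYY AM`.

30 Adar I 5434 AM

Both dates share Julian Day Number 2332543; in the Hebrew calendar that is 30 Adar I 5434 AM.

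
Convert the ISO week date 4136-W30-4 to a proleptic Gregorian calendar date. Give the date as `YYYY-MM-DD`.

4136-07-26

ISO week 1 of 4136 is the week containing the first Thursday of 4136.
Week 30, day 4 (Thursday) lands on 4136-07-26.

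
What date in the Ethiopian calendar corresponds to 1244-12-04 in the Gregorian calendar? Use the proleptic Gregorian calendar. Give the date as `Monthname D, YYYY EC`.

Julian Day Number of the source date = 2175760.
Converting JDN 2175760 to the Ethiopian calendar gives 1 Tahsas 1237 EC.

Tahsas 1, 1237 EC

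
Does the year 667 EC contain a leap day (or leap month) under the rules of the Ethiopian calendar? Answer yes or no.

yes

667 mod 4 = 3; in the Ethiopian calendar a year is leap when year mod 4 = 3, so it is a leap year.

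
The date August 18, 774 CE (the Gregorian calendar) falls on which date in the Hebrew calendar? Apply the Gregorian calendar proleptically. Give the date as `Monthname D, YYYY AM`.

Julian Day Number of the source date = 2003987.
Converting JDN 2003987 to the Hebrew calendar gives 1 Elul 4534 AM.

Elul 1, 4534 AM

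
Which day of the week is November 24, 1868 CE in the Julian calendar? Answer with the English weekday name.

This is JDN 2403673 (6 December 1868 Gregorian).
Since JDN mod 7 = 6 (0 = Monday), the day is Sunday.

Sunday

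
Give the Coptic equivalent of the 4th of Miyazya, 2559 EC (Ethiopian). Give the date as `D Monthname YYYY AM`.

4 Parmouti 2283 AM

Both dates share Julian Day Number 2658743; in the Coptic calendar that is 4 Parmouti 2283 AM.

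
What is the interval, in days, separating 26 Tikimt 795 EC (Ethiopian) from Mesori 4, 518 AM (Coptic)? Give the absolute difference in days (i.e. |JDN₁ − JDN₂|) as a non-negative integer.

87

First date → JDN 2014284; second date → JDN 2014197.
The interval is |2014284 − 2014197| = 87 days.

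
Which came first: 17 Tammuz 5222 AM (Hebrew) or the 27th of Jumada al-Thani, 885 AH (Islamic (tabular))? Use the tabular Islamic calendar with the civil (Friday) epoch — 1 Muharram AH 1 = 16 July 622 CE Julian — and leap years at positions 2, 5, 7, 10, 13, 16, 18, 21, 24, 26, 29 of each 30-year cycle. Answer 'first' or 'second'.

first

First date → JDN 2255219; second date → JDN 2261874.
JDN 2255219 < JDN 2261874, so the first date is earlier.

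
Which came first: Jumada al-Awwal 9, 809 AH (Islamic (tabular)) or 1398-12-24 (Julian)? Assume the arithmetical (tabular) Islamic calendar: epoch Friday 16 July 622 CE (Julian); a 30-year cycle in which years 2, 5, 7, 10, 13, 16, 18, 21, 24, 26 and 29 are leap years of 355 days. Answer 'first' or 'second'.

second

Converting both to JDN: 2234894 vs 2232035; the smaller is the second.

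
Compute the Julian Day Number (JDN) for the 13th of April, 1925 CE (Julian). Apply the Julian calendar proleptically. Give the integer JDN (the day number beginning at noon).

In the Gregorian calendar the same day is 26 April 1925.
JDN 2451545 is 1 January 2000 CE (Gregorian); the target day is −27278 days from there, so JDN = 2424267.

2424267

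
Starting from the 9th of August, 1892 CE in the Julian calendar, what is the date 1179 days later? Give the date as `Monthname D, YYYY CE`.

The starting date is JDN 2412332; 2412332 + 1179 = 2413511.
JDN 2413511 corresponds to November 1, 1895 CE.

November 1, 1895 CE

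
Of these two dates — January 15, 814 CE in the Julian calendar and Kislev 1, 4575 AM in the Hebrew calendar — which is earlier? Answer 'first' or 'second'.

first

Converting both to JDN: 2018386 vs 2018692; the smaller is the first.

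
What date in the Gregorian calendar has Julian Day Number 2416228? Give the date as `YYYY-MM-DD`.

JDN 2451545 is 1 Jan 2000; 2416228 is −35317 days from there.

1903-04-23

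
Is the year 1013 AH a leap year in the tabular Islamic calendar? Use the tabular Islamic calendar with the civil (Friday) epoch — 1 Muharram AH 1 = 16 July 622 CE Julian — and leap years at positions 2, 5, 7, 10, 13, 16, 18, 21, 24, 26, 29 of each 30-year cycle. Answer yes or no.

no

Year 1013 AH is year 23 of its 30-year cycle; leap positions are 2, 5, 7, 10, 13, 16, 18, 21, 24, 26, 29, so it is a common year (354 days).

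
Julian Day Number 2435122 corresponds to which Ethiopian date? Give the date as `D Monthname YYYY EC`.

The Gregorian equivalent of JDN 2435122 is 14 January 1955.
In the Ethiopian calendar that day is 6 Tir 1947 EC.

6 Tir 1947 EC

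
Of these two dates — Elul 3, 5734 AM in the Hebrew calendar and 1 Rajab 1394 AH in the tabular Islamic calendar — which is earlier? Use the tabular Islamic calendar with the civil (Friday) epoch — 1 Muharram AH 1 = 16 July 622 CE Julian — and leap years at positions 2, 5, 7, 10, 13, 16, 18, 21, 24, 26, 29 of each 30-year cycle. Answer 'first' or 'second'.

second

The two dates have Julian Day Numbers 2442281 and 2442250 respectively.
Since 2442250 < 2442281, the second date comes first.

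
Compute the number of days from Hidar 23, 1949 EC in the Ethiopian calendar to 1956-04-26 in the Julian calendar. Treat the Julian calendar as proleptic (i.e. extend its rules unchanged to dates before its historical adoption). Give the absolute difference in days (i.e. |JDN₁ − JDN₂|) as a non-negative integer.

JDN of the first date = 2435810.
JDN of the second date = 2435603.
|2435603 − 2435810| = 207.

207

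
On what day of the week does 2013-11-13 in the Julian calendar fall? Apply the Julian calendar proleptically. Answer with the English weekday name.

This is JDN 2456623 (26 November 2013 Gregorian).
JDN 2456623 mod 7 = 1, and JDN 0 was a Monday, so this is a Tuesday.

Tuesday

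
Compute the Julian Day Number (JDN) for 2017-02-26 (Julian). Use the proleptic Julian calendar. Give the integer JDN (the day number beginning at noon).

Equivalently 11 March 2017 (Gregorian).
JDN 2451545 is 1 January 2000 CE (Gregorian); the target day is +6279 days from there, so JDN = 2457824.

2457824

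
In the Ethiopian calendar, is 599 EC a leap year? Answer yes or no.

599 mod 4 = 3; in the Ethiopian calendar a year is leap when year mod 4 = 3, so it is a leap year.

yes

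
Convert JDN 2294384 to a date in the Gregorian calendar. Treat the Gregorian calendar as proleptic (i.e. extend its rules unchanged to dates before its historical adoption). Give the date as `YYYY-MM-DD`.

1569-09-16

JDN 2451545 is 1 Jan 2000; 2294384 is −157161 days from there.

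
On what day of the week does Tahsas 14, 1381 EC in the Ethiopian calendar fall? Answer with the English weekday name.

Equivalently 18 December 1388 Gregorian, JDN 2228369.
Since JDN mod 7 = 3 (0 = Monday), the day is Thursday.

Thursday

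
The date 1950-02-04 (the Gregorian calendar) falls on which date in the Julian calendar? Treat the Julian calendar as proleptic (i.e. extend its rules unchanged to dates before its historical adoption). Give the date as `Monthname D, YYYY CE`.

January 22, 1950 CE

At this point the Julian calendar is 13 days behind the Gregorian.
4 February 1950 Gregorian − 13 days → 22 January 1950 Julian.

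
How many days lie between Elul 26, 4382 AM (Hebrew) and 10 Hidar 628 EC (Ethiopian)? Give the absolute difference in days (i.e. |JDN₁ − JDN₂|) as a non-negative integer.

JDN of the first date = 1948493.
JDN of the second date = 1953302.
|1953302 − 1948493| = 4809.

4809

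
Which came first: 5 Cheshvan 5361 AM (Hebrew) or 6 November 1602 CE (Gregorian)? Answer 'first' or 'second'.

first

Converting both to JDN: 2305734 vs 2306488; the smaller is the first.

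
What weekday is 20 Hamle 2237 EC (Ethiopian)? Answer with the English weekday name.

Equivalently 29 July 2245 Gregorian, JDN 2541239.
JDN 2541239 mod 7 = 1, and JDN 0 was a Monday, so this is a Tuesday.

Tuesday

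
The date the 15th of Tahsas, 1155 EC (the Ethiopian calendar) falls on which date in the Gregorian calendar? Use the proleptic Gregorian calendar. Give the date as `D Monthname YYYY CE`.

18 December 1162 CE

Both dates share Julian Day Number 2145823; in the Gregorian calendar that is 18 December 1162 CE.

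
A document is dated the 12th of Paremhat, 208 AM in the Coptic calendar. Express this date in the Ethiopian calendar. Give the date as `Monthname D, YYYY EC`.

Julian Day Number of the source date = 1900828.
Converting JDN 1900828 to the Ethiopian calendar gives 12 Megabit 484 EC.

Megabit 12, 484 EC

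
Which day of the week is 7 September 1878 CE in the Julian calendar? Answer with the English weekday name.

Thursday

This is JDN 2407247 (19 September 1878 Gregorian).
JDN 2407247 mod 7 = 3, and JDN 0 was a Monday, so this is a Thursday.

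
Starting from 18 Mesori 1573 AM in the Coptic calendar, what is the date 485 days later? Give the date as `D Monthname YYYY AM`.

JDN of 18 Mesori 1573 AM = 2399550.
2399550 + 485 = 2400035.
JDN 2400035 in the Coptic calendar is 13 Koiak 1575 AM.

13 Koiak 1575 AM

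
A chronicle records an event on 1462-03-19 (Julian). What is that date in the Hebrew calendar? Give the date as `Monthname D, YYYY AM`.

Nisan 18, 5222 AM

The source date corresponds to 28 March 1462 in the proleptic Gregorian calendar (JDN 2255131).
That day falls on 18 Nisan 5222 AM in the Hebrew calendar.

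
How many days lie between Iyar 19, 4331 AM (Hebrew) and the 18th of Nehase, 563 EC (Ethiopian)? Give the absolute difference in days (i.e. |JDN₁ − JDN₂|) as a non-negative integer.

First date → JDN 1929734; second date → JDN 1929838.
The interval is |1929734 − 1929838| = 104 days.

104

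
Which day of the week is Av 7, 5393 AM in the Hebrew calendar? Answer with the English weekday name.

Thursday

This is JDN 2317696 (14 July 1633 Gregorian).
Since JDN mod 7 = 3 (0 = Monday), the day is Thursday.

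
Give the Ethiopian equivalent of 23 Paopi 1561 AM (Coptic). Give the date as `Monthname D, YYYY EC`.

Both dates share Julian Day Number 2394872; in the Ethiopian calendar that is 23 Tikimt 1837 EC.

Tikimt 23, 1837 EC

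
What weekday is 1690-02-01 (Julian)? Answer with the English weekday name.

Saturday

In the Gregorian calendar this is 11 February 1690 (JDN 2338362).
Since JDN mod 7 = 5 (0 = Monday), the day is Saturday.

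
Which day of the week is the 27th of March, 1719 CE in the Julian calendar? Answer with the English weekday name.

Friday

This is JDN 2349008 (7 April 1719 Gregorian).
JDN 2349008 mod 7 = 4, and JDN 0 was a Monday, so this is a Friday.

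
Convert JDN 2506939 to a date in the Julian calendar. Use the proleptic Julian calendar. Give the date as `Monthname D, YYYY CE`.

August 17, 2151 CE

JDN 2506939 is 31 August 2151 in the Gregorian calendar.
In the Julian calendar that day is August 17, 2151 CE.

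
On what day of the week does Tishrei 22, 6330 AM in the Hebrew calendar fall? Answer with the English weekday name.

Equivalently 3 October 2569 Gregorian, JDN 2659644.
JDN 2659644 mod 7 = 1, and JDN 0 was a Monday, so this is a Tuesday.

Tuesday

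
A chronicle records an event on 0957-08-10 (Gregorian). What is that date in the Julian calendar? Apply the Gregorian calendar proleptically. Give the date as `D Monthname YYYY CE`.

5 August 957 CE

At this point the Julian calendar is 5 days behind the Gregorian.
10 August 957 Gregorian − 5 days → 5 August 957 Julian.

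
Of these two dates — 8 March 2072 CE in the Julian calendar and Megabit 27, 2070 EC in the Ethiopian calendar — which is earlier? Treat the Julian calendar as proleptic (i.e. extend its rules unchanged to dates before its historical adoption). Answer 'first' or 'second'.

first

Converting both to JDN: 2477923 vs 2480129; the smaller is the first.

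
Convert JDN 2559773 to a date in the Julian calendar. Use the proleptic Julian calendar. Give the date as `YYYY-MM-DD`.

JDN 2559773 is 26 April 2296 in the Gregorian calendar.
In the Julian calendar that day is 2296-04-11.

2296-04-11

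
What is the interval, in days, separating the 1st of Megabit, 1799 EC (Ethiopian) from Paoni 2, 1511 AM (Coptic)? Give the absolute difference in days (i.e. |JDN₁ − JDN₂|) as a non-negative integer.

4292

First date → JDN 2381120; second date → JDN 2376828.
The interval is |2381120 − 2376828| = 4292 days.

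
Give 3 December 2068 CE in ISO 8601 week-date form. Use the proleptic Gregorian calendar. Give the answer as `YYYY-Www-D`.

2068-W49-1

The weekday is Monday (ISO weekday 1).
That Monday belongs to ISO week 49 of ISO year 2068.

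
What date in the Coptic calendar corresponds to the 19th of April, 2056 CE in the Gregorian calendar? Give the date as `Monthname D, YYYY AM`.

Parmouti 11, 1772 AM

Julian Day Number of the source date = 2472108.
Converting JDN 2472108 to the Coptic calendar gives 11 Parmouti 1772 AM.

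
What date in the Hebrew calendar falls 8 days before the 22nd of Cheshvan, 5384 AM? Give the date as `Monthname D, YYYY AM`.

Cheshvan 14, 5384 AM

JDN of the 22nd of Cheshvan, 5384 AM = 2314167.
2314167 − 8 = 2314159.
JDN 2314159 in the Hebrew calendar is Cheshvan 14, 5384 AM.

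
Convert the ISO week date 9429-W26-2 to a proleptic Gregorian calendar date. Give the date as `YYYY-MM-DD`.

9429-06-23

ISO week 1 of 9429 is the week containing the first Thursday of 9429.
Week 26, day 2 (Tuesday) lands on 9429-06-23.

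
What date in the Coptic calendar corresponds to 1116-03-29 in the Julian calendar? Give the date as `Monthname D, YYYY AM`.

Parmouti 3, 832 AM

The source date corresponds to 5 April 1116 in the proleptic Gregorian calendar (JDN 2128765).
That day falls on 3 Parmouti 832 AM in the Coptic calendar.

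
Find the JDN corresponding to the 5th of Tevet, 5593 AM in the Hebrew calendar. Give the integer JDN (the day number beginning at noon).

2390545

Equivalently 27 December 1832 (Gregorian).
JDN 2400001 is 17 November 1858 CE (Gregorian), MJD 0; the target day is −9456 days from there, so JDN = 2390545.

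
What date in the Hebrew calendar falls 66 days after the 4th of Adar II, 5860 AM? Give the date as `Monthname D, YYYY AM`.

Iyar 11, 5860 AM

JDN of the 4th of Adar II, 5860 AM = 2488143.
2488143 + 66 = 2488209.
JDN 2488209 in the Hebrew calendar is Iyar 11, 5860 AM.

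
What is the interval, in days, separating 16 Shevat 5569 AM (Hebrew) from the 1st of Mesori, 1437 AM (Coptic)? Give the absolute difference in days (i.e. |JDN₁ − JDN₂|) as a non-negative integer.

31957

JDN of the first date = 2381816.
JDN of the second date = 2349859.
|2349859 − 2381816| = 31957.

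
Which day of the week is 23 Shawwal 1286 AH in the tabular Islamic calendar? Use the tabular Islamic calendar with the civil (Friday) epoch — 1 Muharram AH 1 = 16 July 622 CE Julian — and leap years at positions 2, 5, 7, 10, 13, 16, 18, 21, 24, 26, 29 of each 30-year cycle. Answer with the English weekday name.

Wednesday

This is JDN 2404089 (26 January 1870 Gregorian).
Since JDN mod 7 = 2 (0 = Monday), the day is Wednesday.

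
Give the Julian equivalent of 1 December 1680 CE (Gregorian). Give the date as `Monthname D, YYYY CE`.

The Julian–Gregorian offset here is 10 days (Julian trailing).
1 December 1680 Gregorian − 10 days → 21 November 1680 Julian.

November 21, 1680 CE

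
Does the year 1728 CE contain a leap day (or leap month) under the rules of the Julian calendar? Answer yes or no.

1728 mod 4 = 0, so it is a leap year in the Julian calendar.

yes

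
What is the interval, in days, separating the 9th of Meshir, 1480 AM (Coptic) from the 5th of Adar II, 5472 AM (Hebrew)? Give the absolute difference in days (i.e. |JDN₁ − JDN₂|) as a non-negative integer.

18966

JDN of the first date = 2365393.
JDN of the second date = 2346427.
|2346427 − 2365393| = 18966.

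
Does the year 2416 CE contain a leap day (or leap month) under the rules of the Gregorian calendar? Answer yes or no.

yes

2416 is divisible by 4 and not by 100, so it is a leap year.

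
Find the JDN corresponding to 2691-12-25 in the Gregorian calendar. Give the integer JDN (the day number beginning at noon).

2704286

JDN 2299161 is 15 October 1582 CE (Gregorian); the target day is +405125 days from there, so JDN = 2704286.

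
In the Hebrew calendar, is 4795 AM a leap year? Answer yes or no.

Hebrew year 4795 is year 7 of its 19-year Metonic cycle; leap years are at positions 3, 6, 8, 11, 14, 17, 19, so it is a common year (12 months).

no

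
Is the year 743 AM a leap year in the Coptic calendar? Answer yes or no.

yes

743 mod 4 = 3; in the Coptic calendar a year is leap when year mod 4 = 3, so it is a leap year.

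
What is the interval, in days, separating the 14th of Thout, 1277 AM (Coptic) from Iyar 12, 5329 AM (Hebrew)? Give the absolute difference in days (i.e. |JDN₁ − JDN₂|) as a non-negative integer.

3152

First date → JDN 2291102; second date → JDN 2294254.
The interval is |2291102 − 2294254| = 3152 days.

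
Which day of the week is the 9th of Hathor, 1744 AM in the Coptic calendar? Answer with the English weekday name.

Friday

In the Gregorian calendar this is 19 November 2027 (JDN 2461729).
JDN 2461729 mod 7 = 4, and JDN 0 was a Monday, so this is a Friday.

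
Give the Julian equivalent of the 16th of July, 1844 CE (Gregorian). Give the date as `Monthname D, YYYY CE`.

The Julian–Gregorian offset here is 12 days (Julian trailing).
16 July 1844 Gregorian − 12 days → 4 July 1844 Julian.

July 4, 1844 CE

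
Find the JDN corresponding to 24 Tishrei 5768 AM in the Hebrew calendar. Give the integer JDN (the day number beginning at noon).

2454380

In the Gregorian calendar the same day is 6 October 2007.
JDN 2451545 is 1 January 2000 CE (Gregorian); the target day is +2835 days from there, so JDN = 2454380.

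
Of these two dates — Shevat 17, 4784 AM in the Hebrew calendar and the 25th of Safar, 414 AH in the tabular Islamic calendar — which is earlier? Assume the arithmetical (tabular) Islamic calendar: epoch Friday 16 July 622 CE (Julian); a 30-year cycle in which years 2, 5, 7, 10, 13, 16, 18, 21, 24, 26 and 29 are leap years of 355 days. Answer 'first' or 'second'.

second

First date → JDN 2095104; second date → JDN 2094847.
JDN 2094847 < JDN 2095104, so the second date is earlier.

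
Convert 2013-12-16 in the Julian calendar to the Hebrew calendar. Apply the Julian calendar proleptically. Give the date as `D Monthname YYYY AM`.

26 Tevet 5774 AM

Julian Day Number of the source date = 2456656.
Converting JDN 2456656 to the Hebrew calendar gives 26 Tevet 5774 AM.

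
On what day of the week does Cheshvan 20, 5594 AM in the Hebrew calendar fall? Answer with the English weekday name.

This is JDN 2390855 (2 November 1833 Gregorian).
2390855 ≡ 5 (mod 7); counting from Monday = 0 gives Saturday.

Saturday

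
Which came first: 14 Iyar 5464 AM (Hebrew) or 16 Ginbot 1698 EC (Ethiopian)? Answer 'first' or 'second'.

First date → JDN 2343571; second date → JDN 2344305.
JDN 2343571 < JDN 2344305, so the first date is earlier.

first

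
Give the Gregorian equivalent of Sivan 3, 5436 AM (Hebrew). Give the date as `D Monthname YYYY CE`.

Julian Day Number of the source date = 2333342.
Converting JDN 2333342 to the Gregorian calendar gives 15 May 1676 CE.

15 May 1676 CE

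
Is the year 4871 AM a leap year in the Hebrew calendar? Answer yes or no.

Hebrew year 4871 is year 7 of its 19-year Metonic cycle; leap years are at positions 3, 6, 8, 11, 14, 17, 19, so it is a common year (12 months).

no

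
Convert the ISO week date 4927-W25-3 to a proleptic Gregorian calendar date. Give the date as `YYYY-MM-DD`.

ISO week 1 of 4927 is the week containing the first Thursday of 4927.
Week 25, day 3 (Wednesday) lands on 4927-06-18.

4927-06-18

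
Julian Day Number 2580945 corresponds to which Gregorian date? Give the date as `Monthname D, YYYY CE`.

JDN 2451545 is 1 Jan 2000; 2580945 is +129400 days from there.

April 15, 2354 CE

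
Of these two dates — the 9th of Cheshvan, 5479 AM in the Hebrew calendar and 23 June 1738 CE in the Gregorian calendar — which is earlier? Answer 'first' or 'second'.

first

Converting both to JDN: 2348853 vs 2356025; the smaller is the first.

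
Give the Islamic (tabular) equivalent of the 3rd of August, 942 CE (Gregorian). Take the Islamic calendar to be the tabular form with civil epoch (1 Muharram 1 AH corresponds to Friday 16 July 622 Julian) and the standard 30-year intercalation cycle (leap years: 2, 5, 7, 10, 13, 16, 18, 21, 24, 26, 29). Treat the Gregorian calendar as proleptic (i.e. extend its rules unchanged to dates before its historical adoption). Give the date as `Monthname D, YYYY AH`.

Both dates share Julian Day Number 2065333; in the tabular Islamic calendar that is 12 Dhu al-Qa'dah 330 AH.

Dhu al-Qa'dah 12, 330 AH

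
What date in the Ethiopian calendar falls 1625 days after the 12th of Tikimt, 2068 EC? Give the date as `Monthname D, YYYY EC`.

Megabit 26, 2072 EC

JDN of the 12th of Tikimt, 2068 EC = 2479234.
2479234 + 1625 = 2480859.
JDN 2480859 in the Ethiopian calendar is Megabit 26, 2072 EC.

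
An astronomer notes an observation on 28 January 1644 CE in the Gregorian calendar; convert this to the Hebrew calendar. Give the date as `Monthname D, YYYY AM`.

Shevat 20, 5404 AM

Both dates share Julian Day Number 2321546; in the Hebrew calendar that is 20 Shevat 5404 AM.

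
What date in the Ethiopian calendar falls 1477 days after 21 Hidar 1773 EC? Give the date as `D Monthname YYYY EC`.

7 Tahsas 1777 EC

The starting date is JDN 2371524; 2371524 + 1477 = 2373001.
JDN 2373001 corresponds to 7 Tahsas 1777 EC.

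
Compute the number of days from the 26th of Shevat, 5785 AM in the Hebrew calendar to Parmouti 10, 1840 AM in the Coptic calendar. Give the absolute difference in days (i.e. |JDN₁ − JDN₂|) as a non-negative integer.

36213

JDN of the first date = 2460731.
JDN of the second date = 2496944.
|2496944 − 2460731| = 36213.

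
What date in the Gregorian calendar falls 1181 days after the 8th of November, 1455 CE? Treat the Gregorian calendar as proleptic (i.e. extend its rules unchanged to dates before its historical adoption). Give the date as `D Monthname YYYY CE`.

The starting date is JDN 2252799; 2252799 + 1181 = 2253980.
JDN 2253980 corresponds to 1 February 1459 CE.

1 February 1459 CE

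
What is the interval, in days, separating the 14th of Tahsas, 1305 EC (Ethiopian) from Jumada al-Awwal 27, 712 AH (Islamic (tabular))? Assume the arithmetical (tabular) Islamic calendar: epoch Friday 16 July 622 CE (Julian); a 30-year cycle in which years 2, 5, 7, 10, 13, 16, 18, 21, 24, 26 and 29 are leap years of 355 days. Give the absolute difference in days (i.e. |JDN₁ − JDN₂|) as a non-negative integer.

71

JDN of the first date = 2200610.
JDN of the second date = 2200539.
|2200539 − 2200610| = 71.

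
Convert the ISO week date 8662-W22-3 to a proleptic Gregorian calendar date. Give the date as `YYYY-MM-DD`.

ISO week 1 of 8662 is the week containing the first Thursday of 8662.
Week 22, day 3 (Wednesday) lands on 8662-05-28.

8662-05-28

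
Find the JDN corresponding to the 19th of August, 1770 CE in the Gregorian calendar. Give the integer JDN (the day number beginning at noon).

2367770

JDN 2299161 is 15 October 1582 CE (Gregorian); the target day is +68609 days from there, so JDN = 2367770.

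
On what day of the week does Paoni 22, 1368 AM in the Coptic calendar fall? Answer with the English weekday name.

Wednesday

In the Gregorian calendar this is 26 June 1652 (JDN 2324618).
2324618 ≡ 2 (mod 7); counting from Monday = 0 gives Wednesday.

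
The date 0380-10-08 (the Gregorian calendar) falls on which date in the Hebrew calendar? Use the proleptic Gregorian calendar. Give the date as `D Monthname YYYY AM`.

21 Tishrei 4141 AM

Julian Day Number of the source date = 1860133.
Converting JDN 1860133 to the Hebrew calendar gives 21 Tishrei 4141 AM.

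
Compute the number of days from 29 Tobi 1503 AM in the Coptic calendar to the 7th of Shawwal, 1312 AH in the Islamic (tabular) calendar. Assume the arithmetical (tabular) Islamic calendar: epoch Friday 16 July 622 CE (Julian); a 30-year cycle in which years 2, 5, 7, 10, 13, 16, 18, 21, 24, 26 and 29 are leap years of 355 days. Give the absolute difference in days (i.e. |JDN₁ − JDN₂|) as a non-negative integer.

First date → JDN 2373783; second date → JDN 2413287.
The interval is |2373783 − 2413287| = 39504 days.

39504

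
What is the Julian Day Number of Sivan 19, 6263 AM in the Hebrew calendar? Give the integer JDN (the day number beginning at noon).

Equivalently 14 June 2503 (Gregorian).
JDN 2451545 is 1 January 2000 CE (Gregorian); the target day is +183881 days from there, so JDN = 2635426.

2635426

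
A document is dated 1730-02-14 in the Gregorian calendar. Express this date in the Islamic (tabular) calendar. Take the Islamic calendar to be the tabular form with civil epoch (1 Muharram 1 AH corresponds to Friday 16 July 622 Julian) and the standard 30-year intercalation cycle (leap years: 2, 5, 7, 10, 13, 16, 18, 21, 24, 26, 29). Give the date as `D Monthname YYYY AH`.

Julian Day Number of the source date = 2352974.
Converting JDN 2352974 to the tabular Islamic calendar gives 26 Rajab 1142 AH.

26 Rajab 1142 AH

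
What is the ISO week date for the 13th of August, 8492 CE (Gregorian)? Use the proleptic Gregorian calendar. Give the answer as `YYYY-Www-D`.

8492-W33-3

The weekday is Wednesday (ISO weekday 3).
That Wednesday belongs to ISO week 33 of ISO year 8492.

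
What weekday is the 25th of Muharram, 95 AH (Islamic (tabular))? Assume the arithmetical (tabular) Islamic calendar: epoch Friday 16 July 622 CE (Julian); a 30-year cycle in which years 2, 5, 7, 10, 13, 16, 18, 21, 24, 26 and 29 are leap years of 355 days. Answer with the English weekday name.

Friday

In the proleptic Gregorian calendar this is 24 October 713 (JDN 1981774).
1981774 ≡ 4 (mod 7); counting from Monday = 0 gives Friday.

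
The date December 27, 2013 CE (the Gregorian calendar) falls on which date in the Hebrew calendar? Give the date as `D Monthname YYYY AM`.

Julian Day Number of the source date = 2456654.
Converting JDN 2456654 to the Hebrew calendar gives 24 Tevet 5774 AM.

24 Tevet 5774 AM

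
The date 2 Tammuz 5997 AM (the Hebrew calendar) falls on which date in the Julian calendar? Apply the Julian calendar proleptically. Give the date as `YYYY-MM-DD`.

Both dates share Julian Day Number 2538284; in the Julian calendar that is 11 June 2237 CE.

2237-06-11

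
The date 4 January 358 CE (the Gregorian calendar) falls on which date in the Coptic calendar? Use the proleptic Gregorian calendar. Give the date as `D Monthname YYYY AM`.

Both dates share Julian Day Number 1851820; in the Coptic calendar that is 8 Tobi 74 AM.

8 Tobi 74 AM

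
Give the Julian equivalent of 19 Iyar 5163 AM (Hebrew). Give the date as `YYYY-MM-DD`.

1403-05-11

Julian Day Number of the source date = 2233634.
Converting JDN 2233634 to the Julian calendar gives 11 May 1403 CE.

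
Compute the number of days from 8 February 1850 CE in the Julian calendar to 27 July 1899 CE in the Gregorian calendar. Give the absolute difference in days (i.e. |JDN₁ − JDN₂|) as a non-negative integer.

18054

JDN of the first date = 2396809.
JDN of the second date = 2414863.
|2414863 − 2396809| = 18054.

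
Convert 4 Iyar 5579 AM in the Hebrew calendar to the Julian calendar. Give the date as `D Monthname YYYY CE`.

17 April 1819 CE

The source date corresponds to 29 April 1819 in the Gregorian calendar (JDN 2385554).
That day falls on 17 April 1819 CE in the Julian calendar.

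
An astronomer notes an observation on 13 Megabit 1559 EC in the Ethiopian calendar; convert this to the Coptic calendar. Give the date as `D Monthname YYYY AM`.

The source date corresponds to 19 March 1567 in the proleptic Gregorian calendar (JDN 2293472).
That day falls on 13 Paremhat 1283 AM in the Coptic calendar.

13 Paremhat 1283 AM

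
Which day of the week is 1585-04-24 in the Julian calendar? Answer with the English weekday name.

Equivalently 4 May 1585 Gregorian, JDN 2300093.
2300093 ≡ 5 (mod 7); counting from Monday = 0 gives Saturday.

Saturday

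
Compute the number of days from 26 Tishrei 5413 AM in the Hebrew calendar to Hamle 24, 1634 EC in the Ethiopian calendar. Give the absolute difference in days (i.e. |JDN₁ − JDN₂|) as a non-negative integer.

First date → JDN 2324712; second date → JDN 2320997.
The interval is |2324712 − 2320997| = 3715 days.

3715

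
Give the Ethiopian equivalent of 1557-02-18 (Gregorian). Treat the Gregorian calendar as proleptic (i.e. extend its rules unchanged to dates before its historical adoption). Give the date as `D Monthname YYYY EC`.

Julian Day Number of the source date = 2289791.
Converting JDN 2289791 to the Ethiopian calendar gives 14 Yekatit 1549 EC.

14 Yekatit 1549 EC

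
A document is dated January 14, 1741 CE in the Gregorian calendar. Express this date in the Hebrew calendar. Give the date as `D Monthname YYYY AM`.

Both dates share Julian Day Number 2356961; in the Hebrew calendar that is 26 Tevet 5501 AM.

26 Tevet 5501 AM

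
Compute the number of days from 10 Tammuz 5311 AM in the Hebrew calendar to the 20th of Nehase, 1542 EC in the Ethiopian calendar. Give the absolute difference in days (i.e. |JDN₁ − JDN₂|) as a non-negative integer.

305

JDN of the first date = 2287725.
JDN of the second date = 2287420.
|2287420 − 2287725| = 305.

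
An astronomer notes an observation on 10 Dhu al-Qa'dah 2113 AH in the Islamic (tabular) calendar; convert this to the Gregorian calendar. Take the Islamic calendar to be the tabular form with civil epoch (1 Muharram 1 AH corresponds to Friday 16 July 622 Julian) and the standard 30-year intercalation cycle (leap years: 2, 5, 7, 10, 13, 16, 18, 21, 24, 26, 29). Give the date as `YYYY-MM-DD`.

2672-06-27

Julian Day Number of the source date = 2697166.
Converting JDN 2697166 to the Gregorian calendar gives 27 June 2672 CE.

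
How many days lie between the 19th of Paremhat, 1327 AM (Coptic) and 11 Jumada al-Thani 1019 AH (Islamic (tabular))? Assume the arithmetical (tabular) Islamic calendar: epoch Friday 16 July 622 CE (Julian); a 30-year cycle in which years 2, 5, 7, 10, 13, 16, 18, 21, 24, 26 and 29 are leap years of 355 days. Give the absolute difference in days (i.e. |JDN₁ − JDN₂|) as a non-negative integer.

JDN of the first date = 2309549.
JDN of the second date = 2309343.
|2309343 − 2309549| = 206.

206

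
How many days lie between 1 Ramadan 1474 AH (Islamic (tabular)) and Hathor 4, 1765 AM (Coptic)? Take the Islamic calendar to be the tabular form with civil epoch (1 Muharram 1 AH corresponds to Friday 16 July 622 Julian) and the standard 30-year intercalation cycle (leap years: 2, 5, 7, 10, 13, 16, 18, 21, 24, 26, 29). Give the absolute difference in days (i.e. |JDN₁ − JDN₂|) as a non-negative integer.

First date → JDN 2470658; second date → JDN 2469394.
The interval is |2470658 − 2469394| = 1264 days.

1264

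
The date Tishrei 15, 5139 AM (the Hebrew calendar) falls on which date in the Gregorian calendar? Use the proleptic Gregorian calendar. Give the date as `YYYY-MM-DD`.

Both dates share Julian Day Number 2224652; in the Gregorian calendar that is 15 October 1378 CE.

1378-10-15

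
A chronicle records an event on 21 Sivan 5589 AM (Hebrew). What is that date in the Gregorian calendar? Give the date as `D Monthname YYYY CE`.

Julian Day Number of the source date = 2389261.
Converting JDN 2389261 to the Gregorian calendar gives 22 June 1829 CE.

22 June 1829 CE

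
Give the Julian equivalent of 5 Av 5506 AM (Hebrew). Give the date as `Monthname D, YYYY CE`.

July 11, 1746 CE

Both dates share Julian Day Number 2358976; in the Julian calendar that is 11 July 1746 CE.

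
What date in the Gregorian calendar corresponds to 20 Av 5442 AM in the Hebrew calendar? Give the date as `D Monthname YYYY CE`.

24 August 1682 CE

Julian Day Number of the source date = 2335634.
Converting JDN 2335634 to the Gregorian calendar gives 24 August 1682 CE.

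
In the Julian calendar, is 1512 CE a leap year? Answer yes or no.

1512 mod 4 = 0, so it is a leap year in the Julian calendar.

yes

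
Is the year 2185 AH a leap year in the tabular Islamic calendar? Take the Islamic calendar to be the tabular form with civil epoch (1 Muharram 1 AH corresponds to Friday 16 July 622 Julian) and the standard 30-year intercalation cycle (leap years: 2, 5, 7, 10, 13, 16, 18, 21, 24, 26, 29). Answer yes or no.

Year 2185 AH is year 25 of its 30-year cycle; leap positions are 2, 5, 7, 10, 13, 16, 18, 21, 24, 26, 29, so it is a common year (354 days).

no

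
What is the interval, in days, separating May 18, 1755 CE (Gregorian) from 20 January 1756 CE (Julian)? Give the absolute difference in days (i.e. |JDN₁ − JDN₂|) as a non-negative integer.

258

First date → JDN 2362198; second date → JDN 2362456.
The interval is |2362198 − 2362456| = 258 days.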